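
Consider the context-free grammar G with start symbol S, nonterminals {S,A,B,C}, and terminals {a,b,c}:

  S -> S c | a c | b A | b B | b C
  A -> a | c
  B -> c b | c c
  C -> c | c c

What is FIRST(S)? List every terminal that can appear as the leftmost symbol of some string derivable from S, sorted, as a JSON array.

Compute FIRST by fixpoint:
[1]
  A via A→a: +{a}
  A via A→c: +{c}
  B via B→c b: +{c}
  C via C→c: +{c}
  S via S→a c: +{a}
  S via S→b A: +{b}
  FIRST(S)={a,b}  FIRST(A)={a,c}  FIRST(B)={c}  FIRST(C)={c}
[2] — fixpoint
  FIRST(S)={a,b}  FIRST(A)={a,c}  FIRST(B)={c}  FIRST(C)={c}

FIRST(S) = ["a", "b"]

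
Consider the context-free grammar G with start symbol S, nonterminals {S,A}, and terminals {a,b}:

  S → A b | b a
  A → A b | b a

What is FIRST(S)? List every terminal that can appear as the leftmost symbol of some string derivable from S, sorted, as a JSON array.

FIRST sets, iterate to fixpoint:
iter 1:
  A via A→b a: +{b}
  S via S→A b: +{b}
  FIRST(S)={b}  FIRST(A)={b}
iter 2: done
  FIRST(S)={b}  FIRST(A)={b}

FIRST(S) = ["b"]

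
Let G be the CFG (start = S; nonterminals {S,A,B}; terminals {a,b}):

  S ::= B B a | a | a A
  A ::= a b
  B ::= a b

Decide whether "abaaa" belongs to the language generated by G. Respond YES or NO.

CNF form of G:
  S -> B X2 | T0 A | a
  A -> T0 T1
  B -> T0 T1
  T0 -> a
  T1 -> b
  X2 -> B T0

CYK table (by increasing span):
  [0..0]={S,T0}  "a"  orig:{S}
  [1..1]={T1}  "b"  orig:{}
  [2..2]={S,T0}  "a"  orig:{S}
  [3..3]={S,T0}  "a"  orig:{S}
  [4..4]={S,T0}  "a"  orig:{S}
  [0..1]={A,B}  "ab"
  [1..2]=∅  "ba"
  [2..3]=∅  "aa"
  [3..4]=∅  "aa"
  [0..2]={X2}  "aba"  orig:{}
  [1..3]=∅  "baa"
  [2..4]=∅  "aaa"
  [0..3]=∅  "abaa"
  [1..4]=∅  "baaa"
  [0..4]=∅  "abaaa"

S ∉ T[0,4] ⇒ NO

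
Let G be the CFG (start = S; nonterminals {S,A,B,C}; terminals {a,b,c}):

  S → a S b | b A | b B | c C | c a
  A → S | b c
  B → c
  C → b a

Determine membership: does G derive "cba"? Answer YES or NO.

Convert to CNF:
  S -> T0 X4 | T1 A | T1 B | T2 C | T2 T0
  A -> T0 X3 | T1 A | T1 B | T1 T2 | T2 C | T2 T0
  B -> c
  C -> T1 T0
  T0 -> a
  T1 -> b
  T2 -> c
  X3 -> S T1
  X4 -> S T1

CYK table (by increasing span):
  [0..0]={B,T2}  "c"  orig:{B}
  [1..1]={T1}  "b"  orig:{}
  [2..2]={T0}  "a"  orig:{}
  [0..1]=∅  "cb"
  [1..2]={C}  "ba"
  [0..2]={A,S}  "cba"

S ∈ T[0,2] ⇒ YES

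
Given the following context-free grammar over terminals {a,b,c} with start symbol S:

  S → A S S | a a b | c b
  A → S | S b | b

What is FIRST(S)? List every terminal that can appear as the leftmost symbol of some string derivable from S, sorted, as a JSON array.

FIRST sets, iterate to fixpoint:
[1]
  A via A→b: +{b}
  S via S→A S S: +{b}
  S via S→a a b: +{a}
  S via S→c b: +{c}
  S: {a,b,c}  A: {b}
[2]
  A via A→S: +{a,c}
  S: {a,b,c}  A: {a,b,c}
[3] — fixpoint
  S: {a,b,c}  A: {a,b,c}

FIRST(S) = ["a", "b", "c"]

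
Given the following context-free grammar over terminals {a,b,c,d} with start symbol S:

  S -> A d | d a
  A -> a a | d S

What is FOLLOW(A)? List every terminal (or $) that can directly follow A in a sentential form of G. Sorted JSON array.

FIRST sets, iterate to fixpoint:
round 1:
  A via A→a a: +{a}
  A via A→d S: +{d}
  S via S→A d: +{a,d}
  S: {a,d}  A: {a,d}
round 2: (no change)
  S: {a,d}  A: {a,d}

FOLLOW iteration:
initialize: $ ∈ FOLLOW(S)
pass 1:
  S→A d: FOLLOW(A) ⊇ FIRST(d) = {d}; new: +{d}
  FOLLOW[S]={$}  FOLLOW[A]={d}
pass 2:
  A→d S: FOLLOW(S) ⊇ FOLLOW(A) ⊇ {d}; new: +{d}
  FOLLOW[S]={$,d}  FOLLOW[A]={d}
pass 3: (stable)
  FOLLOW[S]={$,d}  FOLLOW[A]={d}

FOLLOW(A) = ["d"]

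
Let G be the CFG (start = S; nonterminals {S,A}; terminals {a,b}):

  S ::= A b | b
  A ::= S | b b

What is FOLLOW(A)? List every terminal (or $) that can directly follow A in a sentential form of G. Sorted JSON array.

FIRST iteration:
round 1:
  A via A→b b: +{b}
  S via S→A b: +{b}
  FIRST(S)={b}  FIRST(A)={b}
round 2: done
  FIRST(S)={b}  FIRST(A)={b}

FOLLOW iteration:
initialize: $ ∈ FOLLOW(S)
[1]
  S→A b: FOLLOW(A) ⊇ FIRST(b) = {b}; new: +{b}
  FOLLOW[S]={$}  FOLLOW[A]={b}
[2]
  A→S: FOLLOW(S) ⊇ FOLLOW(A) ⊇ {b}; new: +{b}
  FOLLOW[S]={$,b}  FOLLOW[A]={b}
[3] (no change)
  FOLLOW[S]={$,b}  FOLLOW[A]={b}

FOLLOW(A) = ["b"]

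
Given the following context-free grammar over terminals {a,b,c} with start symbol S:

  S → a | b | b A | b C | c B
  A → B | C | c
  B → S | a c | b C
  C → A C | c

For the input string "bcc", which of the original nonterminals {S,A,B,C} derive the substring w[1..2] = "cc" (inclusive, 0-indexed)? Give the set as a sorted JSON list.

Convert to CNF:
  S -> T1 B | T2 A | T2 C | a | b
  A -> A C | T0 T1 | T1 B | T2 A | T2 C | a | b | c
  B -> T0 T1 | T1 B | T2 A | T2 C | a | b
  C -> A C | c
  T0 -> a
  T1 -> c
  T2 -> b

Fill CYK table bottom-up, restricted to cells inside w[1..2]:
  cell(1,1) c: {A,C,T1}  orig:{A,C}
  cell(2,2) c: {A,C,T1}  orig:{A,C}
  cell(1,2) cc: {A,C}

Original NTs in T[1,2] deriving "cc": ["A", "C"]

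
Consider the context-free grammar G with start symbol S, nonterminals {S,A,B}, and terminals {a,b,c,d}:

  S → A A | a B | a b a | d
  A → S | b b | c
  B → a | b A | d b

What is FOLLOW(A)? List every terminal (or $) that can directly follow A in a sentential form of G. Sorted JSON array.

FIRST sets, iterate to fixpoint:
[1]
  A via A→b b: +{b}
  A via A→c: +{c}
  B via B→a: +{a}
  B via B→b A: +{b}
  B via B→d b: +{d}
  S via S→A A: +{b,c}
  S via S→a B: +{a}
  S via S→d: +{d}
  FIRST[S]={a,b,c,d}  FIRST[A]={b,c}  FIRST[B]={a,b,d}
[2]
  A via A→S: +{a,d}
  FIRST[S]={a,b,c,d}  FIRST[A]={a,b,c,d}  FIRST[B]={a,b,d}
[3] (stable)
  FIRST[S]={a,b,c,d}  FIRST[A]={a,b,c,d}  FIRST[B]={a,b,d}

FOLLOW iteration:
FOLLOW(S) := {$}
round 1:
  S→A A: FOLLOW(A) ⊇ FIRST(A) = {a,b,c,d}; new: +{a,b,c,d}
  S→A A: FOLLOW(A) ⊇ FOLLOW(S) ⊇ {$}; new: +{$}
  S→a B: FOLLOW(B) ⊇ FOLLOW(S) ⊇ {$}; new: +{$}
  FOLLOW[S]={$}  FOLLOW[A]={$,a,b,c,d}  FOLLOW[B]={$}
round 2:
  A→S: FOLLOW(S) ⊇ FOLLOW(A) ⊇ {$,a,b,c,d}; new: +{a,b,c,d}
  S→a B: FOLLOW(B) ⊇ FOLLOW(S) ⊇ {$,a,b,c,d}; new: +{a,b,c,d}
  FOLLOW[S]={$,a,b,c,d}  FOLLOW[A]={$,a,b,c,d}  FOLLOW[B]={$,a,b,c,d}
round 3: — fixpoint
  FOLLOW[S]={$,a,b,c,d}  FOLLOW[A]={$,a,b,c,d}  FOLLOW[B]={$,a,b,c,d}

FOLLOW(A) = ["$", "a", "b", "c", "d"]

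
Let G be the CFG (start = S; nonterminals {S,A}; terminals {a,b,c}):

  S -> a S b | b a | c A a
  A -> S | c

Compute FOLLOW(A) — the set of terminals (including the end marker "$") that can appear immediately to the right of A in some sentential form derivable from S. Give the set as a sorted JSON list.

FIRST sets, iterate to fixpoint:
pass 1:
  A via A→c: +{c}
  S via S→a S b: +{a}
  S via S→b a: +{b}
  S via S→c A a: +{c}
  FIRST(S)={a,b,c}  FIRST(A)={c}
pass 2:
  A via A→S: +{a,b}
  FIRST(S)={a,b,c}  FIRST(A)={a,b,c}
pass 3: (stable)
  FIRST(S)={a,b,c}  FIRST(A)={a,b,c}

FOLLOW iteration:
FOLLOW(S) := {$}
iter 1:
  S→a S b: FOLLOW(S) ⊇ FIRST(b) = {b}; new: +{b}
  S→c A a: FOLLOW(A) ⊇ FIRST(a) = {a}; new: +{a}
  S: {$,b}  A: {a}
iter 2:
  A→S: FOLLOW(S) ⊇ FOLLOW(A) ⊇ {a}; new: +{a}
  S: {$,a,b}  A: {a}
iter 3: (stable)
  S: {$,a,b}  A: {a}

FOLLOW(A) = ["a"]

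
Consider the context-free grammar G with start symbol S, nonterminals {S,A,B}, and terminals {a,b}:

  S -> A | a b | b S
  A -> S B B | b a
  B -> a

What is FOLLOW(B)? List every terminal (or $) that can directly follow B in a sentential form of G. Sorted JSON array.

FIRST iteration:
round 1:
  A via A→b a: +{b}
  B via B→a: +{a}
  S via S→A: +{b}
  S via S→a b: +{a}
  S: {a,b}  A: {b}  B: {a}
round 2:
  A via A→S B B: +{a}
  S: {a,b}  A: {a,b}  B: {a}
round 3: (stable)
  S: {a,b}  A: {a,b}  B: {a}

FOLLOW sets:
FOLLOW(S) := {$}
round 1:
  A→S B B: FOLLOW(S) ⊇ FIRST(B) = {a}; new: +{a}
  A→S B B: FOLLOW(B) ⊇ FIRST(B) = {a}; new: +{a}
  S→A: FOLLOW(A) ⊇ FOLLOW(S) ⊇ {$,a}; new: +{$,a}
  FOLLOW[S]={$,a}  FOLLOW[A]={$,a}  FOLLOW[B]={a}
round 2:
  A→S B B: FOLLOW(B) ⊇ FOLLOW(A) ⊇ {$,a}; new: +{$}
  FOLLOW[S]={$,a}  FOLLOW[A]={$,a}  FOLLOW[B]={$,a}
round 3: done
  FOLLOW[S]={$,a}  FOLLOW[A]={$,a}  FOLLOW[B]={$,a}

FOLLOW(B) = ["$", "a"]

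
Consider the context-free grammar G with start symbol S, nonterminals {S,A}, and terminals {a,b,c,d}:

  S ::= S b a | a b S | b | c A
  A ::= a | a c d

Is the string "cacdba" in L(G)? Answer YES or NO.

CNF form of G:
  S -> S X5 | T0 X6 | T1 A | b
  A -> T0 X4 | a
  T0 -> a
  T1 -> c
  T2 -> d
  T3 -> b
  X4 -> T1 T2
  X5 -> T3 T0
  X6 -> T3 S

CYK fill:
  [0..0]={T1}  "c"  orig:{}
  [1..1]={A,T0}  "a"  orig:{A}
  [2..2]={T1}  "c"  orig:{}
  [3..3]={T2}  "d"  orig:{}
  [4..4]={S,T3}  "b"  orig:{S}
  [5..5]={A,T0}  "a"  orig:{A}
  [0..1]={S}  "ca"
  [1..2]=∅  "ac"
  [2..3]={X4}  "cd"  orig:{}
  [3..4]=∅  "db"
  [4..5]={X5}  "ba"  orig:{}
  [0..2]=∅  "cac"
  [1..3]={A}  "acd"
  [2..4]=∅  "cdb"
  [3..5]=∅  "dba"
  [0..3]={S}  "cacd"
  [1..4]=∅  "acdb"
  [2..5]=∅  "cdba"
  [0..4]=∅  "cacdb"
  [1..5]=∅  "acdba"
  [0..5]={S}  "cacdba"

S ∈ T[0,5] ⇒ YES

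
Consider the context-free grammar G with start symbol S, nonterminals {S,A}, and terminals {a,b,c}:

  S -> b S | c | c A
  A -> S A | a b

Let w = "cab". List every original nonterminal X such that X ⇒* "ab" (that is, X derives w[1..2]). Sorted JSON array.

CNF form of G:
  S -> T1 S | T2 A | c
  A -> S A | T0 T1
  T0 -> a
  T1 -> b
  T2 -> c

CYK fill — only the sub-triangle for w[1..2]:
  cell(1,1) a: {T0}  orig:{}
  cell(2,2) b: {T1}  orig:{}
  cell(1,2) ab: {A}

Original NTs in T[1,2] deriving "ab": ["A"]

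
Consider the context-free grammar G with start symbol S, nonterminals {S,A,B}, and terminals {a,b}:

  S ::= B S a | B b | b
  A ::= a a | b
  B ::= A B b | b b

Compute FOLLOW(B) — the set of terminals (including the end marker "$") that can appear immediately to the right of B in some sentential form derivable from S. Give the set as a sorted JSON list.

Compute FIRST by fixpoint:
pass 1:
  A via A→a a: +{a}
  A via A→b: +{b}
  B via B→A B b: +{a,b}
  S via S→B S a: +{a,b}
  S: {a,b}  A: {a,b}  B: {a,b}
pass 2: done
  S: {a,b}  A: {a,b}  B: {a,b}

Compute FOLLOW by fixpoint:
initialize: $ ∈ FOLLOW(S)
iter 1:
  B→A B b: FOLLOW(A) ⊇ FIRST(B) = {a,b}; new: +{a,b}
  B→A B b: FOLLOW(B) ⊇ FIRST(b) = {b}; new: +{b}
  S→B S a: FOLLOW(B) ⊇ FIRST(S) = {a,b}; new: +{a}
  S→B S a: FOLLOW(S) ⊇ FIRST(a) = {a}; new: +{a}
  FOLLOW(S)={$,a}  FOLLOW(A)={a,b}  FOLLOW(B)={a,b}
iter 2: (stable)
  FOLLOW(S)={$,a}  FOLLOW(A)={a,b}  FOLLOW(B)={a,b}

FOLLOW(B) = ["a", "b"]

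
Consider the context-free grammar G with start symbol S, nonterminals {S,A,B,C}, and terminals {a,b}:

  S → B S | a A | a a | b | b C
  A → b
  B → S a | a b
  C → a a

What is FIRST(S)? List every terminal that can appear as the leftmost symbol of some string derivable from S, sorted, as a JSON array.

FIRST iteration:
iter 1:
  A via A→b: +{b}
  B via B→a b: +{a}
  C via C→a a: +{a}
  S via S→B S: +{a}
  S via S→b: +{b}
  FIRST(S)={a,b}  FIRST(A)={b}  FIRST(B)={a}  FIRST(C)={a}
iter 2:
  B via B→S a: +{b}
  FIRST(S)={a,b}  FIRST(A)={b}  FIRST(B)={a,b}  FIRST(C)={a}
iter 3: (no change)
  FIRST(S)={a,b}  FIRST(A)={b}  FIRST(B)={a,b}  FIRST(C)={a}

FIRST(S) = ["a", "b"]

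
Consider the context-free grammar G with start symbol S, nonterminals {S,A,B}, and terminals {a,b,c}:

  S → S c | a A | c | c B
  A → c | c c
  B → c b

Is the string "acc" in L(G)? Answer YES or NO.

Convert to CNF:
  S -> S T0 | T0 B | T2 A | c
  A -> T0 T0 | c
  B -> T0 T1
  T0 -> c
  T1 -> b
  T2 -> a

Fill CYK table bottom-up:
  [0..0]={T2}  "a"  orig:{}
  [1..1]={A,S,T0}  "c"  orig:{A,S}
  [2..2]={A,S,T0}  "c"  orig:{A,S}
  [0..1]={S}  "ac"
  [1..2]={A,S}  "cc"
  [0..2]={S}  "acc"

S ∈ T[0,2] ⇒ YES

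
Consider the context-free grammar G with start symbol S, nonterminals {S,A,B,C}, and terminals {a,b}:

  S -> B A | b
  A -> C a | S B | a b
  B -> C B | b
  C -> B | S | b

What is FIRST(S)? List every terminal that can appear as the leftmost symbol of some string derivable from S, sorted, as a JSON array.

Compute FIRST by fixpoint:
iter 1:
  A via A→a b: +{a}
  B via B→b: +{b}
  C via C→B: +{b}
  S via S→B A: +{b}
  FIRST[S]={b}  FIRST[A]={a}  FIRST[B]={b}  FIRST[C]={b}
iter 2:
  A via A→C a: +{b}
  FIRST[S]={b}  FIRST[A]={a,b}  FIRST[B]={b}  FIRST[C]={b}
iter 3: (no change)
  FIRST[S]={b}  FIRST[A]={a,b}  FIRST[B]={b}  FIRST[C]={b}

FIRST(S) = ["b"]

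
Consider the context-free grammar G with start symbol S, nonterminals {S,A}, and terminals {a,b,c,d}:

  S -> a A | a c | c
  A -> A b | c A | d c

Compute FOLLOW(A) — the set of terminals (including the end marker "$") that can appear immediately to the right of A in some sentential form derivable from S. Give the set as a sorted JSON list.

FIRST iteration:
round 1:
  A via A→c A: +{c}
  A via A→d c: +{d}
  S via S→a A: +{a}
  S via S→c: +{c}
  S: {a,c}  A: {c,d}
round 2: — fixpoint
  S: {a,c}  A: {c,d}

Compute FOLLOW by fixpoint:
initialize: $ ∈ FOLLOW(S)
[1]
  A→A b: FOLLOW(A) ⊇ FIRST(b) = {b}; new: +{b}
  S→a A: FOLLOW(A) ⊇ FOLLOW(S) ⊇ {$}; new: +{$}
  S: {$}  A: {$,b}
[2] (stable)
  S: {$}  A: {$,b}

FOLLOW(A) = ["$", "b"]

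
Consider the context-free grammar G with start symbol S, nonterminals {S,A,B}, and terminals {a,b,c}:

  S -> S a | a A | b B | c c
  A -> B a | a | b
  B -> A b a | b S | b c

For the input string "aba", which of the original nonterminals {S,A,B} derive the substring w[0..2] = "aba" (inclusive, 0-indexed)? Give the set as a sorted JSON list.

CNF form of G:
  S -> S T0 | T0 A | T1 B | T2 T2
  A -> B T0 | a | b
  B -> A X3 | T1 S | T1 T2
  T0 -> a
  T1 -> b
  T2 -> c
  X3 -> T1 T0

CYK fill (cells [i..j] with 0 ≤ i ≤ j ≤ 2 only):
  cell(0,0) a: {A,T0}  orig:{A}
  cell(1,1) b: {A,T1}  orig:{A}
  cell(2,2) a: {A,T0}  orig:{A}
  cell(0,1) ab: {S}
  cell(1,2) ba: {X3}  orig:{}
  cell(0,2) aba: {B,S}

Original NTs in T[0,2] deriving "aba": ["B", "S"]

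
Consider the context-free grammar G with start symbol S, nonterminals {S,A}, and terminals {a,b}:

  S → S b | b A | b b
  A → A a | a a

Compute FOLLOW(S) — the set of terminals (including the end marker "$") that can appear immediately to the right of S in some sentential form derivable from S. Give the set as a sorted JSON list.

FIRST iteration:
[1]
  A via A→a a: +{a}
  S via S→b A: +{b}
  FIRST(S)={b}  FIRST(A)={a}
[2] done
  FIRST(S)={b}  FIRST(A)={a}

FOLLOW iteration:
initialize: $ ∈ FOLLOW(S)
iter 1:
  A→A a: FOLLOW(A) ⊇ FIRST(a) = {a}; new: +{a}
  S→S b: FOLLOW(S) ⊇ FIRST(b) = {b}; new: +{b}
  S→b A: FOLLOW(A) ⊇ FOLLOW(S) ⊇ {$,b}; new: +{$,b}
  S: {$,b}  A: {$,a,b}
iter 2: (stable)
  S: {$,b}  A: {$,a,b}

FOLLOW(S) = ["$", "b"]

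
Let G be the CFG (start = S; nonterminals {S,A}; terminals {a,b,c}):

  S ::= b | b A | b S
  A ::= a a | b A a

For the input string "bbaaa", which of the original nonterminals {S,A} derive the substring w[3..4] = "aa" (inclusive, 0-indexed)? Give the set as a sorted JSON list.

CNF form of G:
  S -> T1 A | T1 S | b
  A -> T0 T0 | T1 X2
  T0 -> a
  T1 -> b
  X2 -> A T0

CYK fill (cells [i..j] with 3 ≤ i ≤ j ≤ 4 only):
  T[3,3] 'a' = {T0}  orig:{}
  T[4,4] 'a' = {T0}  orig:{}
  T[3,4] 'aa' = {A}

Original NTs in T[3,4] deriving "aa": ["A"]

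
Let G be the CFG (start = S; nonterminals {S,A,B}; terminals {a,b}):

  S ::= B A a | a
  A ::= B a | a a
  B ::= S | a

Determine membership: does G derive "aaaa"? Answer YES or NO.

CNF form of G:
  S -> B X2 | a
  A -> B T0 | T0 T0
  B -> B X1 | a
  T0 -> a
  X1 -> A T0
  X2 -> A T0

CYK fill:
  cell(0,0) a: {B,S,T0}  orig:{B,S}
  cell(1,1) a: {B,S,T0}  orig:{B,S}
  cell(2,2) a: {B,S,T0}  orig:{B,S}
  cell(3,3) a: {B,S,T0}  orig:{B,S}
  cell(0,1) aa: {A}
  cell(1,2) aa: {A}
  cell(2,3) aa: {A}
  cell(0,2) aaa: {X1,X2}  orig:{}
  cell(1,3) aaa: {X1,X2}  orig:{}
  cell(0,3) aaaa: {B,S}

S ∈ T[0,3] ⇒ YES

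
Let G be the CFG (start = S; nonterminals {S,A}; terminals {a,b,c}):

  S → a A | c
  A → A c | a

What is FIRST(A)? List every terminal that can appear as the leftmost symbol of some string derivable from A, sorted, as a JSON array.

Compute FIRST by fixpoint:
round 1:
  A via A→a: +{a}
  S via S→a A: +{a}
  S via S→c: +{c}
  S: {a,c}  A: {a}
round 2: (stable)
  S: {a,c}  A: {a}

FIRST(A) = ["a"]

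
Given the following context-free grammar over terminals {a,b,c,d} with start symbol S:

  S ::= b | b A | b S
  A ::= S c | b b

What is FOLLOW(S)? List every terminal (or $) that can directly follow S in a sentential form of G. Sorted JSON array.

Compute FIRST by fixpoint:
iter 1:
  A via A→b b: +{b}
  S via S→b: +{b}
  FIRST[S]={b}  FIRST[A]={b}
iter 2: (no change)
  FIRST[S]={b}  FIRST[A]={b}

FOLLOW iteration:
initialize: $ ∈ FOLLOW(S)
round 1:
  A→S c: FOLLOW(S) ⊇ FIRST(c) = {c}; new: +{c}
  S→b A: FOLLOW(A) ⊇ FOLLOW(S) ⊇ {$,c}; new: +{$,c}
  S: {$,c}  A: {$,c}
round 2: (stable)
  S: {$,c}  A: {$,c}

FOLLOW(S) = ["$", "c"]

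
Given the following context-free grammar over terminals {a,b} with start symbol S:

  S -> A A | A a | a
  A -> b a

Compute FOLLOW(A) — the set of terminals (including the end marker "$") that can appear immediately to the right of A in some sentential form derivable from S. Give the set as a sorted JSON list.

FIRST sets, iterate to fixpoint:
iter 1:
  A via A→b a: +{b}
  S via S→A A: +{b}
  S via S→a: +{a}
  FIRST[S]={a,b}  FIRST[A]={b}
iter 2: done
  FIRST[S]={a,b}  FIRST[A]={b}

FOLLOW sets:
initialize: $ ∈ FOLLOW(S)
pass 1:
  S→A A: FOLLOW(A) ⊇ FIRST(A) = {b}; new: +{b}
  S→A A: FOLLOW(A) ⊇ FOLLOW(S) ⊇ {$}; new: +{$}
  S→A a: FOLLOW(A) ⊇ FIRST(a) = {a}; new: +{a}
  FOLLOW(S)={$}  FOLLOW(A)={$,a,b}
pass 2: (stable)
  FOLLOW(S)={$}  FOLLOW(A)={$,a,b}

FOLLOW(A) = ["$", "a", "b"]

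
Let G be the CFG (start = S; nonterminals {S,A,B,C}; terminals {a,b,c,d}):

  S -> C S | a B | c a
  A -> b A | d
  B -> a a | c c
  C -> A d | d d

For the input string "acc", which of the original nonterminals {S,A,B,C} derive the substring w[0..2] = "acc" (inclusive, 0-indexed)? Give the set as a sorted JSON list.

Convert to CNF:
  S -> C S | T1 B | T2 T1
  A -> T0 A | d
  B -> T1 T1 | T2 T2
  C -> A T3 | T3 T3
  T0 -> b
  T1 -> a
  T2 -> c
  T3 -> d

CYK fill — only the sub-triangle for w[0..2]:
  T[0,0] 'a' = {T1}  orig:{}
  T[1,1] 'c' = {T2}  orig:{}
  T[2,2] 'c' = {T2}  orig:{}
  T[0,1] 'ac' = ∅
  T[1,2] 'cc' = {B}
  T[0,2] 'acc' = {S}

Original NTs in T[0,2] deriving "acc": ["S"]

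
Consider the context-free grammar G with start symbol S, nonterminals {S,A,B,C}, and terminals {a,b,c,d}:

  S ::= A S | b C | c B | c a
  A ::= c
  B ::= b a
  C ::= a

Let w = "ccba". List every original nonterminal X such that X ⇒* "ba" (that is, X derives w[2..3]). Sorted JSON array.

Convert to CNF:
  S -> A S | T0 C | T2 B | T2 T1
  A -> c
  B -> T0 T1
  C -> a
  T0 -> b
  T1 -> a
  T2 -> c

Fill CYK table bottom-up, restricted to cells inside w[2..3]:
  cell(2,2) b: {T0}  orig:{}
  cell(3,3) a: {C,T1}  orig:{C}
  cell(2,3) ba: {B,S}

Original NTs in T[2,3] deriving "ba": ["B", "S"]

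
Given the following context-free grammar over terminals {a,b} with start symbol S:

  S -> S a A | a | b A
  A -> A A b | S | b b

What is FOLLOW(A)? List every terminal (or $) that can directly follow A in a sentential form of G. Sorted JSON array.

FIRST iteration:
[1]
  A via A→b b: +{b}
  S via S→a: +{a}
  S via S→b A: +{b}
  FIRST[S]={a,b}  FIRST[A]={b}
[2]
  A via A→S: +{a}
  FIRST[S]={a,b}  FIRST[A]={a,b}
[3] (stable)
  FIRST[S]={a,b}  FIRST[A]={a,b}

FOLLOW iteration:
initialize: $ ∈ FOLLOW(S)
iter 1:
  A→A A b: FOLLOW(A) ⊇ FIRST(A) = {a,b}; new: +{a,b}
  A→S: FOLLOW(S) ⊇ FOLLOW(A) ⊇ {a,b}; new: +{a,b}
  S→S a A: FOLLOW(A) ⊇ FOLLOW(S) ⊇ {$,a,b}; new: +{$}
  S: {$,a,b}  A: {$,a,b}
iter 2: (no change)
  S: {$,a,b}  A: {$,a,b}

FOLLOW(A) = ["$", "a", "b"]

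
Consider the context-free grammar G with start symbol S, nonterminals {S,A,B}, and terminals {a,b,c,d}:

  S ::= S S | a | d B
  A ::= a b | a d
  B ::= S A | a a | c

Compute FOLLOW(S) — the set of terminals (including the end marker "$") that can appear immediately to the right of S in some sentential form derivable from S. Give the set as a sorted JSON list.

Compute FIRST by fixpoint:
pass 1:
  A via A→a b: +{a}
  B via B→a a: +{a}
  B via B→c: +{c}
  S via S→a: +{a}
  S via S→d B: +{d}
  FIRST[S]={a,d}  FIRST[A]={a}  FIRST[B]={a,c}
pass 2:
  B via B→S A: +{d}
  FIRST[S]={a,d}  FIRST[A]={a}  FIRST[B]={a,c,d}
pass 3: done
  FIRST[S]={a,d}  FIRST[A]={a}  FIRST[B]={a,c,d}

FOLLOW iteration:
FOLLOW(S) := {$}
iter 1:
  B→S A: FOLLOW(S) ⊇ FIRST(A) = {a}; new: +{a}
  S→S S: FOLLOW(S) ⊇ FIRST(S) = {a,d}; new: +{d}
  S→d B: FOLLOW(B) ⊇ FOLLOW(S) ⊇ {$,a,d}; new: +{$,a,d}
  S: {$,a,d}  A: {}  B: {$,a,d}
iter 2:
  B→S A: FOLLOW(A) ⊇ FOLLOW(B) ⊇ {$,a,d}; new: +{$,a,d}
  S: {$,a,d}  A: {$,a,d}  B: {$,a,d}
iter 3: — fixpoint
  S: {$,a,d}  A: {$,a,d}  B: {$,a,d}

FOLLOW(S) = ["$", "a", "d"]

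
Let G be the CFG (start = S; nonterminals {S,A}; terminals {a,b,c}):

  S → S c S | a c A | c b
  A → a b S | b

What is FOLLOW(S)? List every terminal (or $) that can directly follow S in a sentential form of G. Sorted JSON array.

Compute FIRST by fixpoint:
round 1:
  A via A→a b S: +{a}
  A via A→b: +{b}
  S via S→a c A: +{a}
  S via S→c b: +{c}
  S: {a,c}  A: {a,b}
round 2: (no change)
  S: {a,c}  A: {a,b}

FOLLOW iteration:
FOLLOW(S) := {$}
iter 1:
  S→S c S: FOLLOW(S) ⊇ FIRST(c) = {c}; new: +{c}
  S→a c A: FOLLOW(A) ⊇ FOLLOW(S) ⊇ {$,c}; new: +{$,c}
  S: {$,c}  A: {$,c}
iter 2: (stable)
  S: {$,c}  A: {$,c}

FOLLOW(S) = ["$", "c"]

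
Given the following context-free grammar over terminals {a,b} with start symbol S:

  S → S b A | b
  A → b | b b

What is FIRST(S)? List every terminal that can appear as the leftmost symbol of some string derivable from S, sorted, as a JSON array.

FIRST sets, iterate to fixpoint:
pass 1:
  A via A→b: +{b}
  S via S→b: +{b}
  S: {b}  A: {b}
pass 2: done
  S: {b}  A: {b}

FIRST(S) = ["b"]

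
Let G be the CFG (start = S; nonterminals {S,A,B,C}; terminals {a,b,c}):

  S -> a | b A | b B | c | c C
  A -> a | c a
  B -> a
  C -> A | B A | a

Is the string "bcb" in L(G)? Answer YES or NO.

CNF form of G:
  S -> T0 C | T2 A | T2 B | a | c
  A -> T0 T1 | a
  B -> a
  C -> B A | T0 T1 | a
  T0 -> c
  T1 -> a
  T2 -> b

CYK table (by increasing span):
  cell(0,0) b: {T2}  orig:{}
  cell(1,1) c: {S,T0}  orig:{S}
  cell(2,2) b: {T2}  orig:{}
  cell(0,1) bc: ∅
  cell(1,2) cb: ∅
  cell(0,2) bcb: ∅

S ∉ T[0,2] ⇒ NO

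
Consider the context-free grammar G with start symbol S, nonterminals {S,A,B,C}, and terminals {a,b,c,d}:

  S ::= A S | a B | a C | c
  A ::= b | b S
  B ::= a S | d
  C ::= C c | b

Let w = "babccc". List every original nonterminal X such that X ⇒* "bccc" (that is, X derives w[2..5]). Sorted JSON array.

Convert to CNF:
  S -> A S | T1 B | T1 C | c
  A -> T0 S | b
  B -> T1 S | d
  C -> C T2 | b
  T0 -> b
  T1 -> a
  T2 -> c

Fill CYK table bottom-up (cells [i..j] with 2 ≤ i ≤ j ≤ 5 only):
  cell(2,2) b: {A,C,T0}  orig:{A,C}
  cell(3,3) c: {S,T2}  orig:{S}
  cell(4,4) c: {S,T2}  orig:{S}
  cell(5,5) c: {S,T2}  orig:{S}
  cell(2,3) bc: {A,C,S}
  cell(3,4) cc: ∅
  cell(4,5) cc: ∅
  cell(2,4) bcc: {C,S}
  cell(3,5) ccc: ∅
  cell(2,5) bccc: {C}

Original NTs in T[2,5] deriving "bccc": ["C"]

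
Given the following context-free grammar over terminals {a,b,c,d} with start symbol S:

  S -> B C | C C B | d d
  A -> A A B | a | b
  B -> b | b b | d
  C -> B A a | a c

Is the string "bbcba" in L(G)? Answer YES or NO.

CNF form of G:
  S -> B C | C X6 | T3 T3
  A -> A X4 | a | b
  B -> T0 T0 | b | d
  C -> B X5 | T1 T2
  T0 -> b
  T1 -> a
  T2 -> c
  T3 -> d
  X4 -> A B
  X5 -> A T1
  X6 -> C B

CYK table (by increasing span):
  T[0,0] 'b' = {A,B,T0}  orig:{A,B}
  T[1,1] 'b' = {A,B,T0}  orig:{A,B}
  T[2,2] 'c' = {T2}  orig:{}
  T[3,3] 'b' = {A,B,T0}  orig:{A,B}
  T[4,4] 'a' = {A,T1}  orig:{A}
  T[0,1] 'bb' = {B,X4}  orig:{B}
  T[1,2] 'bc' = ∅
  T[2,3] 'cb' = ∅
  T[3,4] 'ba' = {X5}  orig:{}
  T[0,2] 'bbc' = ∅
  T[1,3] 'bcb' = ∅
  T[2,4] 'cba' = ∅
  T[0,3] 'bbcb' = ∅
  T[1,4] 'bcba' = ∅
  T[0,4] 'bbcba' = ∅

S ∉ T[0,4] ⇒ NO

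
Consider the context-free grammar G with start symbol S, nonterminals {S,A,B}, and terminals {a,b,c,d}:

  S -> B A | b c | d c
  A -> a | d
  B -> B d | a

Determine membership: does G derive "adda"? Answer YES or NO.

CNF form of G:
  S -> B A | T0 T2 | T1 T2
  A -> a | d
  B -> B T0 | a
  T0 -> d
  T1 -> b
  T2 -> c

CYK table (by increasing span):
  cell(0,0) a: {A,B}
  cell(1,1) d: {A,T0}  orig:{A}
  cell(2,2) d: {A,T0}  orig:{A}
  cell(3,3) a: {A,B}
  cell(0,1) ad: {B,S}
  cell(1,2) dd: ∅
  cell(2,3) da: ∅
  cell(0,2) add: {B,S}
  cell(1,3) dda: ∅
  cell(0,3) adda: {S}

S ∈ T[0,3] ⇒ YES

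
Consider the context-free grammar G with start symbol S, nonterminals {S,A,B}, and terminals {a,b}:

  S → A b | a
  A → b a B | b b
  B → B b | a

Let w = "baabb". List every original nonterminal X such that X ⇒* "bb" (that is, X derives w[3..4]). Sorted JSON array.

CNF form of G:
  S -> A T0 | a
  A -> T0 T0 | T0 X2
  B -> B T0 | a
  T0 -> b
  T1 -> a
  X2 -> T1 B

CYK fill — only the sub-triangle for w[3..4]:
  T[3,3] 'b' = {T0}  orig:{}
  T[4,4] 'b' = {T0}  orig:{}
  T[3,4] 'bb' = {A}

Original NTs in T[3,4] deriving "bb": ["A"]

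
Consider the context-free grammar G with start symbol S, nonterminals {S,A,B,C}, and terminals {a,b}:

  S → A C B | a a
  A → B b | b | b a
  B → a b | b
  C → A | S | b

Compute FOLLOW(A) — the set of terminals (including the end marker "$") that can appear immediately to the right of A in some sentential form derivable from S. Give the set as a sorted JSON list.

Compute FIRST by fixpoint:
pass 1:
  A via A→b: +{b}
  B via B→a b: +{a}
  B via B→b: +{b}
  C via C→A: +{b}
  S via S→A C B: +{b}
  S via S→a a: +{a}
  FIRST(S)={a,b}  FIRST(A)={b}  FIRST(B)={a,b}  FIRST(C)={b}
pass 2:
  A via A→B b: +{a}
  C via C→A: +{a}
  FIRST(S)={a,b}  FIRST(A)={a,b}  FIRST(B)={a,b}  FIRST(C)={a,b}
pass 3: (stable)
  FIRST(S)={a,b}  FIRST(A)={a,b}  FIRST(B)={a,b}  FIRST(C)={a,b}

FOLLOW iteration:
initialize: $ ∈ FOLLOW(S)
pass 1:
  A→B b: FOLLOW(B) ⊇ FIRST(b) = {b}; new: +{b}
  S→A C B: FOLLOW(A) ⊇ FIRST(C) = {a,b}; new: +{a,b}
  S→A C B: FOLLOW(C) ⊇ FIRST(B) = {a,b}; new: +{a,b}
  S→A C B: FOLLOW(B) ⊇ FOLLOW(S) ⊇ {$}; new: +{$}
  FOLLOW[S]={$}  FOLLOW[A]={a,b}  FOLLOW[B]={$,b}  FOLLOW[C]={a,b}
pass 2:
  C→S: FOLLOW(S) ⊇ FOLLOW(C) ⊇ {a,b}; new: +{a,b}
  S→A C B: FOLLOW(B) ⊇ FOLLOW(S) ⊇ {$,a,b}; new: +{a}
  FOLLOW[S]={$,a,b}  FOLLOW[A]={a,b}  FOLLOW[B]={$,a,b}  FOLLOW[C]={a,b}
pass 3: (no change)
  FOLLOW[S]={$,a,b}  FOLLOW[A]={a,b}  FOLLOW[B]={$,a,b}  FOLLOW[C]={a,b}

FOLLOW(A) = ["a", "b"]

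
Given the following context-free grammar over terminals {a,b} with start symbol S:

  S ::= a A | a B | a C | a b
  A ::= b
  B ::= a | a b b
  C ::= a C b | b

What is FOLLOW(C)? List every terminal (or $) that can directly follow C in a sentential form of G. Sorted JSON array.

FIRST iteration:
pass 1:
  A via A→b: +{b}
  B via B→a: +{a}
  C via C→a C b: +{a}
  C via C→b: +{b}
  S via S→a A: +{a}
  S: {a}  A: {b}  B: {a}  C: {a,b}
pass 2: done
  S: {a}  A: {b}  B: {a}  C: {a,b}

FOLLOW iteration:
FOLLOW(S) := {$}
iter 1:
  C→a C b: FOLLOW(C) ⊇ FIRST(b) = {b}; new: +{b}
  S→a A: FOLLOW(A) ⊇ FOLLOW(S) ⊇ {$}; new: +{$}
  S→a B: FOLLOW(B) ⊇ FOLLOW(S) ⊇ {$}; new: +{$}
  S→a C: FOLLOW(C) ⊇ FOLLOW(S) ⊇ {$}; new: +{$}
  FOLLOW(S)={$}  FOLLOW(A)={$}  FOLLOW(B)={$}  FOLLOW(C)={$,b}
iter 2: (no change)
  FOLLOW(S)={$}  FOLLOW(A)={$}  FOLLOW(B)={$}  FOLLOW(C)={$,b}

FOLLOW(C) = ["$", "b"]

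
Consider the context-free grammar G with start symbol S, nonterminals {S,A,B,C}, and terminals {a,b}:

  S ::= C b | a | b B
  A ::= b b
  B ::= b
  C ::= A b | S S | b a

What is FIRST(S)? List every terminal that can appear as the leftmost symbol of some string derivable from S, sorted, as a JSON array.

FIRST iteration:
pass 1:
  A via A→b b: +{b}
  B via B→b: +{b}
  C via C→A b: +{b}
  S via S→C b: +{b}
  S via S→a: +{a}
  S: {a,b}  A: {b}  B: {b}  C: {b}
pass 2:
  C via C→S S: +{a}
  S: {a,b}  A: {b}  B: {b}  C: {a,b}
pass 3: — fixpoint
  S: {a,b}  A: {b}  B: {b}  C: {a,b}

FIRST(S) = ["a", "b"]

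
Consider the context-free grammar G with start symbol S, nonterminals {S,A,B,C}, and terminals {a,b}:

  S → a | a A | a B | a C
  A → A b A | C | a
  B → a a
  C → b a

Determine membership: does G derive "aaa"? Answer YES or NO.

CNF form of G:
  S -> T1 A | T1 B | T1 C | a
  A -> A X2 | T0 T1 | a
  B -> T1 T1
  C -> T0 T1
  T0 -> b
  T1 -> a
  X2 -> T0 A

CYK fill:
  T[0,0] 'a' = {A,S,T1}  orig:{A,S}
  T[1,1] 'a' = {A,S,T1}  orig:{A,S}
  T[2,2] 'a' = {A,S,T1}  orig:{A,S}
  T[0,1] 'aa' = {B,S}
  T[1,2] 'aa' = {B,S}
  T[0,2] 'aaa' = {S}

S ∈ T[0,2] ⇒ YES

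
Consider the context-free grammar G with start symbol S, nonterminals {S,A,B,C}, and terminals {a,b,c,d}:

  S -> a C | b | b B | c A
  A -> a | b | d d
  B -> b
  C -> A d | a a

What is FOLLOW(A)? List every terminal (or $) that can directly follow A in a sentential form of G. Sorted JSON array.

FIRST sets, iterate to fixpoint:
iter 1:
  A via A→a: +{a}
  A via A→b: +{b}
  A via A→d d: +{d}
  B via B→b: +{b}
  C via C→A d: +{a,b,d}
  S via S→a C: +{a}
  S via S→b: +{b}
  S via S→c A: +{c}
  FIRST(S)={a,b,c}  FIRST(A)={a,b,d}  FIRST(B)={b}  FIRST(C)={a,b,d}
iter 2: — fixpoint
  FIRST(S)={a,b,c}  FIRST(A)={a,b,d}  FIRST(B)={b}  FIRST(C)={a,b,d}

Compute FOLLOW by fixpoint:
initialize: $ ∈ FOLLOW(S)
pass 1:
  C→A d: FOLLOW(A) ⊇ FIRST(d) = {d}; new: +{d}
  S→a C: FOLLOW(C) ⊇ FOLLOW(S) ⊇ {$}; new: +{$}
  S→b B: FOLLOW(B) ⊇ FOLLOW(S) ⊇ {$}; new: +{$}
  S→c A: FOLLOW(A) ⊇ FOLLOW(S) ⊇ {$}; new: +{$}
  FOLLOW[S]={$}  FOLLOW[A]={$,d}  FOLLOW[B]={$}  FOLLOW[C]={$}
pass 2: done
  FOLLOW[S]={$}  FOLLOW[A]={$,d}  FOLLOW[B]={$}  FOLLOW[C]={$}

FOLLOW(A) = ["$", "d"]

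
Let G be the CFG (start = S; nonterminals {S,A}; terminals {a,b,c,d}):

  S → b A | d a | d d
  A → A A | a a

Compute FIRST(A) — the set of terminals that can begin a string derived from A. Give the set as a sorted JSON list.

Compute FIRST by fixpoint:
round 1:
  A via A→a a: +{a}
  S via S→b A: +{b}
  S via S→d a: +{d}
  S: {b,d}  A: {a}
round 2: (stable)
  S: {b,d}  A: {a}

FIRST(A) = ["a"]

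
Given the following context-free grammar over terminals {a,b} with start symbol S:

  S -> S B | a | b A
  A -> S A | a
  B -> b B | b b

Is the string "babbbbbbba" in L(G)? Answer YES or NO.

CNF form of G:
  S -> S B | T0 A | a
  A -> S A | a
  B -> T0 B | T0 T0
  T0 -> b

CYK fill:
  cell(0,0) b: {T0}  orig:{}
  cell(1,1) a: {A,S}
  cell(2,2) b: {T0}  orig:{}
  cell(3,3) b: {T0}  orig:{}
  cell(4,4) b: {T0}  orig:{}
  cell(5,5) b: {T0}  orig:{}
  cell(6,6) b: {T0}  orig:{}
  cell(7,7) b: {T0}  orig:{}
  cell(8,8) b: {T0}  orig:{}
  cell(9,9) a: {A,S}
  cell(0,1) ba: {S}
  cell(1,2) ab: ∅
  cell(2,3) bb: {B}
  cell(3,4) bb: {B}
  cell(4,5) bb: {B}
  cell(5,6) bb: {B}
  cell(6,7) bb: {B}
  cell(7,8) bb: {B}
  cell(8,9) ba: {S}
  cell(0,2) bab: ∅
  cell(1,3) abb: {S}
  cell(2,4) bbb: {B}
  cell(3,5) bbb: {B}
  cell(4,6) bbb: {B}
  cell(5,7) bbb: {B}
  cell(6,8) bbb: {B}
  cell(7,9) bba: ∅
  cell(0,3) babb: {S}
  cell(1,4) abbb: {S}
  cell(2,5) bbbb: {B}
  cell(3,6) bbbb: {B}
  cell(4,7) bbbb: {B}
  cell(5,8) bbbb: {B}
  cell(6,9) bbba: ∅
  cell(0,4) babbb: {S}
  cell(1,5) abbbb: {S}
  cell(2,6) bbbbb: {B}
  cell(3,7) bbbbb: {B}
  cell(4,8) bbbbb: {B}
  cell(5,9) bbbba: ∅
  cell(0,5) babbbb: {S}
  cell(1,6) abbbbb: {S}
  cell(2,7) bbbbbb: {B}
  cell(3,8) bbbbbb: {B}
  cell(4,9) bbbbba: ∅
  cell(0,6) babbbbb: {S}
  cell(1,7) abbbbbb: {S}
  cell(2,8) bbbbbbb: {B}
  cell(3,9) bbbbbba: ∅
  cell(0,7) babbbbbb: {S}
  cell(1,8) abbbbbbb: {S}
  cell(2,9) bbbbbbba: ∅
  cell(0,8) babbbbbbb: {S}
  cell(1,9) abbbbbbba: {A}
  cell(0,9) babbbbbbba: {A,S}

S ∈ T[0,9] ⇒ YES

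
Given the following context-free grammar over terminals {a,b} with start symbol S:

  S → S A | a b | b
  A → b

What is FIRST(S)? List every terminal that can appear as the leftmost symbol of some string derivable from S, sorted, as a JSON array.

FIRST iteration:
[1]
  A via A→b: +{b}
  S via S→a b: +{a}
  S via S→b: +{b}
  FIRST(S)={a,b}  FIRST(A)={b}
[2] (stable)
  FIRST(S)={a,b}  FIRST(A)={b}

FIRST(S) = ["a", "b"]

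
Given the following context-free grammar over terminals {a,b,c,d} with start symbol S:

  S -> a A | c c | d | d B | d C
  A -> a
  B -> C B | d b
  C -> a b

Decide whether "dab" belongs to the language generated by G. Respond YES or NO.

Convert to CNF:
  S -> T0 B | T0 C | T2 A | T3 T3 | d
  A -> a
  B -> C B | T0 T1
  C -> T2 T1
  T0 -> d
  T1 -> b
  T2 -> a
  T3 -> c

CYK fill:
  [0..0]={S,T0}  "d"  orig:{S}
  [1..1]={A,T2}  "a"  orig:{A}
  [2..2]={T1}  "b"  orig:{}
  [0..1]=∅  "da"
  [1..2]={C}  "ab"
  [0..2]={S}  "dab"

S ∈ T[0,2] ⇒ YES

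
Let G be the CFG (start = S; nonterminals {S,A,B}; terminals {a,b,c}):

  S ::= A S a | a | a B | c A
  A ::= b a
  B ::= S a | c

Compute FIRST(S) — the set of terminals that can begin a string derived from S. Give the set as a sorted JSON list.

FIRST iteration:
pass 1:
  A via A→b a: +{b}
  B via B→c: +{c}
  S via S→A S a: +{b}
  S via S→a: +{a}
  S via S→c A: +{c}
  FIRST(S)={a,b,c}  FIRST(A)={b}  FIRST(B)={c}
pass 2:
  B via B→S a: +{a,b}
  FIRST(S)={a,b,c}  FIRST(A)={b}  FIRST(B)={a,b,c}
pass 3: done
  FIRST(S)={a,b,c}  FIRST(A)={b}  FIRST(B)={a,b,c}

FIRST(S) = ["a", "b", "c"]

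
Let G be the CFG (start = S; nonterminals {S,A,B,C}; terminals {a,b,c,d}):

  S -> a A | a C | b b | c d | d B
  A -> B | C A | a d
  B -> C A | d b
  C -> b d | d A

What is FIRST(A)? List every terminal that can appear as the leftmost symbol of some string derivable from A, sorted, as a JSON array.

FIRST iteration:
round 1:
  A via A→a d: +{a}
  B via B→d b: +{d}
  C via C→b d: +{b}
  C via C→d A: +{d}
  S via S→a A: +{a}
  S via S→b b: +{b}
  S via S→c d: +{c}
  S via S→d B: +{d}
  S: {a,b,c,d}  A: {a}  B: {d}  C: {b,d}
round 2:
  A via A→B: +{d}
  A via A→C A: +{b}
  B via B→C A: +{b}
  S: {a,b,c,d}  A: {a,b,d}  B: {b,d}  C: {b,d}
round 3: (stable)
  S: {a,b,c,d}  A: {a,b,d}  B: {b,d}  C: {b,d}

FIRST(A) = ["a", "b", "d"]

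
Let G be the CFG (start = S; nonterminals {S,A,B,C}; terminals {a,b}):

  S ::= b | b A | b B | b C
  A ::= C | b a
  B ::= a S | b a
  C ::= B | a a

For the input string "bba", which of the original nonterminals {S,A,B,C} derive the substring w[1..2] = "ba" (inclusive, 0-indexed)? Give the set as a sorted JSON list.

Convert to CNF:
  S -> T1 A | T1 B | T1 C | b
  A -> T0 S | T0 T0 | T1 T0
  B -> T0 S | T1 T0
  C -> T0 S | T0 T0 | T1 T0
  T0 -> a
  T1 -> b

CYK fill — only the sub-triangle for w[1..2]:
  [1..1]={S,T1}  "b"  orig:{S}
  [2..2]={T0}  "a"  orig:{}
  [1..2]={A,B,C}  "ba"

Original NTs in T[1,2] deriving "ba": ["A", "B", "C"]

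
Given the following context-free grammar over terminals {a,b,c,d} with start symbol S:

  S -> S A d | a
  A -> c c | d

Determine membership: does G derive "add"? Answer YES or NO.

Convert to CNF:
  S -> S X2 | a
  A -> T0 T0 | d
  T0 -> c
  T1 -> d
  X2 -> A T1

CYK table (by increasing span):
  [0..0]={S}  "a"
  [1..1]={A,T1}  "d"  orig:{A}
  [2..2]={A,T1}  "d"  orig:{A}
  [0..1]=∅  "ad"
  [1..2]={X2}  "dd"  orig:{}
  [0..2]={S}  "add"

S ∈ T[0,2] ⇒ YES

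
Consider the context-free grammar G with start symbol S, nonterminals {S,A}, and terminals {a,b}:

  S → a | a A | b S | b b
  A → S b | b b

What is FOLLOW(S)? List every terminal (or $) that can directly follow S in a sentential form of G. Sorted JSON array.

Compute FIRST by fixpoint:
iter 1:
  A via A→b b: +{b}
  S via S→a: +{a}
  S via S→b S: +{b}
  FIRST[S]={a,b}  FIRST[A]={b}
iter 2:
  A via A→S b: +{a}
  FIRST[S]={a,b}  FIRST[A]={a,b}
iter 3: (stable)
  FIRST[S]={a,b}  FIRST[A]={a,b}

Compute FOLLOW by fixpoint:
initialize: $ ∈ FOLLOW(S)
round 1:
  A→S b: FOLLOW(S) ⊇ FIRST(b) = {b}; new: +{b}
  S→a A: FOLLOW(A) ⊇ FOLLOW(S) ⊇ {$,b}; new: +{$,b}
  FOLLOW(S)={$,b}  FOLLOW(A)={$,b}
round 2: (no change)
  FOLLOW(S)={$,b}  FOLLOW(A)={$,b}

FOLLOW(S) = ["$", "b"]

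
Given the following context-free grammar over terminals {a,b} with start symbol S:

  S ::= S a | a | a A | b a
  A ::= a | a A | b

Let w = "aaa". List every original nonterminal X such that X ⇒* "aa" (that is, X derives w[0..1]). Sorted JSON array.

Convert to CNF:
  S -> S T0 | T0 A | T1 T0 | a
  A -> T0 A | a | b
  T0 -> a
  T1 -> b

CYK table (by increasing span) — only the sub-triangle for w[0..1]:
  [0..0]={A,S,T0}  "a"  orig:{A,S}
  [1..1]={A,S,T0}  "a"  orig:{A,S}
  [0..1]={A,S}  "aa"

Original NTs in T[0,1] deriving "aa": ["A", "S"]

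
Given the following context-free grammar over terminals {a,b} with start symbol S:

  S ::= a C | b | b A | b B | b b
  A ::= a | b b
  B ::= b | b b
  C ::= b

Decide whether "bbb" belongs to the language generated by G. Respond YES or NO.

CNF form of G:
  S -> T0 A | T0 B | T0 T0 | T1 C | b
  A -> T0 T0 | a
  B -> T0 T0 | b
  C -> b
  T0 -> b
  T1 -> a

CYK fill:
  cell(0,0) b: {B,C,S,T0}  orig:{B,C,S}
  cell(1,1) b: {B,C,S,T0}  orig:{B,C,S}
  cell(2,2) b: {B,C,S,T0}  orig:{B,C,S}
  cell(0,1) bb: {A,B,S}
  cell(1,2) bb: {A,B,S}
  cell(0,2) bbb: {S}

S ∈ T[0,2] ⇒ YES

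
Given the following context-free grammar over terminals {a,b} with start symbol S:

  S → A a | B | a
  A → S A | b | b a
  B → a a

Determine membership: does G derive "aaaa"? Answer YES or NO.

Convert to CNF:
  S -> A T1 | T1 T1 | a
  A -> S A | T0 T1 | b
  B -> T1 T1
  T0 -> b
  T1 -> a

CYK fill:
  T[0,0] 'a' = {S,T1}  orig:{S}
  T[1,1] 'a' = {S,T1}  orig:{S}
  T[2,2] 'a' = {S,T1}  orig:{S}
  T[3,3] 'a' = {S,T1}  orig:{S}
  T[0,1] 'aa' = {B,S}
  T[1,2] 'aa' = {B,S}
  T[2,3] 'aa' = {B,S}
  T[0,2] 'aaa' = ∅
  T[1,3] 'aaa' = ∅
  T[0,3] 'aaaa' = ∅

S ∉ T[0,3] ⇒ NO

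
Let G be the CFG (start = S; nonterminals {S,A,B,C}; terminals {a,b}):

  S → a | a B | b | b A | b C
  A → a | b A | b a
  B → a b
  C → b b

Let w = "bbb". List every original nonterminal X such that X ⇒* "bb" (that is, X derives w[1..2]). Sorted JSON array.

CNF form of G:
  S -> T0 A | T0 C | T1 B | a | b
  A -> T0 A | T0 T1 | a
  B -> T1 T0
  C -> T0 T0
  T0 -> b
  T1 -> a

Fill CYK table bottom-up — only the sub-triangle for w[1..2]:
  cell(1,1) b: {S,T0}  orig:{S}
  cell(2,2) b: {S,T0}  orig:{S}
  cell(1,2) bb: {C}

Original NTs in T[1,2] deriving "bb": ["C"]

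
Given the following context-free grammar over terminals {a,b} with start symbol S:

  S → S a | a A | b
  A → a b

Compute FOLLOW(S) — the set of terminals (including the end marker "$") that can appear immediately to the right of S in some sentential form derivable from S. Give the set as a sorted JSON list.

FIRST iteration:
pass 1:
  A via A→a b: +{a}
  S via S→a A: +{a}
  S via S→b: +{b}
  FIRST(S)={a,b}  FIRST(A)={a}
pass 2: — fixpoint
  FIRST(S)={a,b}  FIRST(A)={a}

FOLLOW sets:
FOLLOW(S) := {$}
pass 1:
  S→S a: FOLLOW(S) ⊇ FIRST(a) = {a}; new: +{a}
  S→a A: FOLLOW(A) ⊇ FOLLOW(S) ⊇ {$,a}; new: +{$,a}
  FOLLOW[S]={$,a}  FOLLOW[A]={$,a}
pass 2: done
  FOLLOW[S]={$,a}  FOLLOW[A]={$,a}

FOLLOW(S) = ["$", "a"]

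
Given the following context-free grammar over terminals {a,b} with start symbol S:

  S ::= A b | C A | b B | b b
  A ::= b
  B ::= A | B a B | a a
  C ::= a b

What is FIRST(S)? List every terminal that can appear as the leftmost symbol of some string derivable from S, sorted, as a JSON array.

Compute FIRST by fixpoint:
pass 1:
  A via A→b: +{b}
  B via B→A: +{b}
  B via B→a a: +{a}
  C via C→a b: +{a}
  S via S→A b: +{b}
  S via S→C A: +{a}
  FIRST(S)={a,b}  FIRST(A)={b}  FIRST(B)={a,b}  FIRST(C)={a}
pass 2: (no change)
  FIRST(S)={a,b}  FIRST(A)={b}  FIRST(B)={a,b}  FIRST(C)={a}

FIRST(S) = ["a", "b"]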